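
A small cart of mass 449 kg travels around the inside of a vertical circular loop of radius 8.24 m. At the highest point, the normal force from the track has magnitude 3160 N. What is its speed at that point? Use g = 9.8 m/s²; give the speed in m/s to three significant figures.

At the top, N + mg = mv²/r, so v = √(r(N/m + g)) = √(8.24 × (3160/449 + 9.8)) = √(8.24 × 16.84) = √138.7 = 11.78 m/s.

11.8 m/s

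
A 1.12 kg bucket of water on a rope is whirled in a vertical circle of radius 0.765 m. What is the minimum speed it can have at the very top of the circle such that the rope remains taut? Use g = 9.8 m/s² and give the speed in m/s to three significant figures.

2.74 m/s

At the top, both weight mg and T point toward the centre: T + mg = mv²/r.
At minimum speed T → 0, so mg = mv_min²/r ⇒ v_min = √(g r) = √(9.8 × 0.765) = 2.738 m/s.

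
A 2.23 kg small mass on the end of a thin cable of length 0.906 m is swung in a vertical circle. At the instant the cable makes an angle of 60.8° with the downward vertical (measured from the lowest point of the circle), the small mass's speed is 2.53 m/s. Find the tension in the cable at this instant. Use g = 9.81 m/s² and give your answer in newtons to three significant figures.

Take the radial direction toward the centre of the circle as positive. The component of the weight along the string toward the centre is −mg cos φ (φ measured from the bottom), so Newton's second law along the string gives T − mg cos φ = m v²/r.
cos 60.8° = 0.4879, so T = m(v²/r + g cos φ) = 2.23 × ((2.53)²/0.906 + 9.81 × 0.4879) = 2.23 × (7.065 + (4.786)) = 2.23 × 11.85 = 26.43 N.

26.4 N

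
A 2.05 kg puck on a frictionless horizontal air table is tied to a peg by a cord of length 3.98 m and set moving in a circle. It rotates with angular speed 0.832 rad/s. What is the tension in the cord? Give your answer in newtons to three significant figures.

5.65 N

v = ωr = 0.832 × 3.98 = 3.311 m/s.
The tension is the only horizontal force, so it supplies the full centripetal force: T = m v²/r = 2.05 × (3.311)²/3.98 = 2.05 × 10.97/3.98 = 5.648 N.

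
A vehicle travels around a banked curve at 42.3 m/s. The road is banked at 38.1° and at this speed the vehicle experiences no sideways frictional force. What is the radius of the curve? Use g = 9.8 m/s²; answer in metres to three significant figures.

233 m

Frictionless banking: tanθ = v²/(rg), so r = v²/(g tanθ).
r = (42.3)²/(9.8 × tan 38.1°) = 1789/(9.8 × 0.7841) = 1789/7.684 = 232.9 m.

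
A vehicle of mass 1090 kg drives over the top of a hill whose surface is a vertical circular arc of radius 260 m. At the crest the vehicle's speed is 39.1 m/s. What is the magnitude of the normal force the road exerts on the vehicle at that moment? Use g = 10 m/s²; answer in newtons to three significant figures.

At the crest the centripetal acceleration points downward (toward the centre of the arc), so mg − N = mv²/r.
N = m(g − v²/r) = 1090 × (10.0 − (39.1)²/260) = 1090 × (10.0 − 5.880) = 1090 × 4.120 = 4491 N.

4490 N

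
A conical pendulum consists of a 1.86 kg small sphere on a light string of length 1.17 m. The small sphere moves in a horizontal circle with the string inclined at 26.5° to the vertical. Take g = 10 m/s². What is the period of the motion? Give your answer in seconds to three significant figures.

r = L sinθ = 0.5221 m. From T sinθ = mω²r and T cosθ = mg: tanθ = ω²r/g, so ω² = g tanθ / r = g/(L cosθ).
ω = √(g/(L cosθ)) = √(10.0/(1.17 × 0.8949)) = √9.550 = 3.090 rad/s.
Period = 2π/ω = 2.033 s.

2.03 s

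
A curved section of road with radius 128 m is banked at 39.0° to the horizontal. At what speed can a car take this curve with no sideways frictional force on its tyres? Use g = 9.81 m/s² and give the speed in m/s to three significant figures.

On a frictionless banked curve, N sinθ = mv²/r and N cosθ = mg, so tanθ = v²/(rg).
v = √(r g tanθ) = √(128 × 9.81 × tan 39.0°) = √(128 × 9.81 × 0.8098) = √1017 = 31.89 m/s.

31.9 m/s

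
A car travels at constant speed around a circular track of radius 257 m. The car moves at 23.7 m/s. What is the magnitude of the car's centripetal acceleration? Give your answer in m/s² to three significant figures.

2.19 m/s²

a_c = v²/r = (23.70)²/257 = 561.7/257 = 2.186 m/s².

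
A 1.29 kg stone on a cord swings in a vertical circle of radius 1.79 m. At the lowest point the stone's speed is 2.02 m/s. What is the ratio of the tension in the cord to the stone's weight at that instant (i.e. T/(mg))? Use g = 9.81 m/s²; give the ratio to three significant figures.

1.23

At the bottom, T − mg = mv²/r, so T = m(v²/r + g) and T/(mg) = v²/(rg) + 1 = (2.02)²/(1.79 × 9.81) + 1 = 0.2324 + 1 = 1.232.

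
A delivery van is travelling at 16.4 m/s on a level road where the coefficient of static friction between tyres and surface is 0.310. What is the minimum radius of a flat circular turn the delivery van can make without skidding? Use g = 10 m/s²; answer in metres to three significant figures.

At the limit, μ_s m g = m v²/r, so r_min = v²/(μ_s g) = (16.4)²/(0.310 × 10.0) = 269.0/3.100 = 86.76 m.

86.8 m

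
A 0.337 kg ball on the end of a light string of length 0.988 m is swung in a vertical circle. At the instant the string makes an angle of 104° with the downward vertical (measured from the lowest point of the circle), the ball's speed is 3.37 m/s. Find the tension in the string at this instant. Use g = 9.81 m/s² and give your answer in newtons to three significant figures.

3.07 N

Take the radial direction toward the centre of the circle as positive. The component of the weight along the string toward the centre is −mg cos φ (φ measured from the bottom), so Newton's second law along the string gives T − mg cos φ = m v²/r.
cos 104° = -0.2419, so T = m(v²/r + g cos φ) = 0.337 × ((3.37)²/0.988 + 9.81 × -0.2419) = 0.337 × (11.49 + (-2.373)) = 0.337 × 9.122 = 3.074 N.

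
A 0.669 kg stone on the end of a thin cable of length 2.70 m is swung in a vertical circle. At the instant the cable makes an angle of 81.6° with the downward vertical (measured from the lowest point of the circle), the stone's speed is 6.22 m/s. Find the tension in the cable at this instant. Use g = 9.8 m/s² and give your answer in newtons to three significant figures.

10.5 N

Take the radial direction toward the centre of the circle as positive. The component of the weight along the string toward the centre is −mg cos φ (φ measured from the bottom), so Newton's second law along the string gives T − mg cos φ = m v²/r.
cos 81.6° = 0.1461, so T = m(v²/r + g cos φ) = 0.669 × ((6.22)²/2.70 + 9.8 × 0.1461) = 0.669 × (14.33 + (1.432)) = 0.669 × 15.76 = 10.54 N.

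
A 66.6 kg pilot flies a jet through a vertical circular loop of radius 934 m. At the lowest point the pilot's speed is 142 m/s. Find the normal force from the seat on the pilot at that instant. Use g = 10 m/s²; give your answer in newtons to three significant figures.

At the lowest point, N points up (toward the centre) and the weight mg points down (away from the centre), so the net inward force is N − mg = mv²/r.
N = m(v²/r + g) = 66.6 × ((142)²/934 + 10.0) = 66.6 × (21.59 + 10.0) = 66.6 × 31.59 = 2104 N.

2100 N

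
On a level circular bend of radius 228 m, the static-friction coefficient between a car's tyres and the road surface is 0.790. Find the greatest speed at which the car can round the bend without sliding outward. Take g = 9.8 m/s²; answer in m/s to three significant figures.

42.0 m/s

Friction provides the centripetal force on a flat curve. At maximum speed it is at its limiting value: μ_s m g = m v²/r.
Mass cancels: v_max = √(μ_s g r) = √(0.790 × 9.8 × 228) = √1765 = 42.01 m/s.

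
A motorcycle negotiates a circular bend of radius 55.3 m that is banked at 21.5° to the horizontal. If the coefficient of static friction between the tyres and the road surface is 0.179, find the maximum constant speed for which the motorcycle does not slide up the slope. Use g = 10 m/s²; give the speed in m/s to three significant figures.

At the maximum speed, friction acts down the slope at its limiting value f = μN. Radially (horizontal, toward centre): N sinθ + μN cosθ = mv²/r. Vertically: N cosθ − μN sinθ = mg.
Dividing: v² = r g (sinθ + μcosθ)/(cosθ − μsinθ).
sinθ + μcosθ = 0.3665 + 0.179×0.9304 = 0.5330; cosθ − μsinθ = 0.9304 − 0.179×0.3665 = 0.8648.
v² = 55.3 × 10.0 × 0.5330/0.8648 = 340.9 m²/s², so v = 18.46 m/s.

18.5 m/s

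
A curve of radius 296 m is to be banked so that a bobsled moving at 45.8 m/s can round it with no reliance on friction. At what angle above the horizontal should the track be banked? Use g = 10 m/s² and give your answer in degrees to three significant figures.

With no friction, the horizontal component of the normal force provides the centripetal force: N sinθ = mv²/r, while N cosθ = mg vertically.
Dividing: tanθ = v²/(r g) = (45.8)²/(296 × 10.0) = 2098/2960 = 0.7087.
θ = arctan(0.7087) = 35.32°.

35.3°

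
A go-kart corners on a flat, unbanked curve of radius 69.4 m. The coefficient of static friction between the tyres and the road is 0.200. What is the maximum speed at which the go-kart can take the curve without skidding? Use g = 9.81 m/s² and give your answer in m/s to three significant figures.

The only inward force on a level bend is static friction, so at the limit f_s = μ_s N = μ_s m g = m v²/r.
Mass cancels: v_max = √(μ_s g r) = √(0.200 × 9.81 × 69.4) = √136.2 = 11.67 m/s.

11.7 m/s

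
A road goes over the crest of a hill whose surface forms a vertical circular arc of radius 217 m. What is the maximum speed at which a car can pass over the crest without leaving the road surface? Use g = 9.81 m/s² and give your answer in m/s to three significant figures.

At the crest the centre of the circle is below the car, so the net downward (centripetal) force is mg − N = mv²/r.
The car leaves the road when N → 0, giving v_max = √(g r) = √(9.81 × 217) = 46.14 m/s.

46.1 m/s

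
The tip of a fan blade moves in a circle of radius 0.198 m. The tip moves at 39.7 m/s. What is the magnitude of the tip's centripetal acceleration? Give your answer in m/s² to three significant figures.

7960 m/s²

a_c = v²/r = (39.70)²/0.198 = 1576/0.198 = 7960 m/s².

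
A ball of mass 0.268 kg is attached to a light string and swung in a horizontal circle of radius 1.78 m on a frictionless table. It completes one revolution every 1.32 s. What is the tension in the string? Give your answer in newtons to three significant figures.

v = 2πr/T = 2π × 1.78/1.32 = 8.473 m/s.
The tension is the only horizontal force, so it supplies the full centripetal force: T = m v²/r = 0.268 × (8.473)²/1.78 = 0.268 × 71.79/1.78 = 10.81 N.

10.8 N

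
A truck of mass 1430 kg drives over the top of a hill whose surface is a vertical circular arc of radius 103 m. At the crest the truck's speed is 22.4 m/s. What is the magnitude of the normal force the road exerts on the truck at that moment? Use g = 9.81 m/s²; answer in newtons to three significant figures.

7060 N

At the crest the centripetal acceleration points downward (toward the centre of the arc), so mg − N = mv²/r.
N = m(g − v²/r) = 1430 × (9.81 − (22.4)²/103) = 1430 × (9.81 − 4.871) = 1430 × 4.939 = 7062 N.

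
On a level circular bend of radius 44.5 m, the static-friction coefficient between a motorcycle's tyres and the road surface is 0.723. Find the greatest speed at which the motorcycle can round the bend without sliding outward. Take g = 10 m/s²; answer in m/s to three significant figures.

Friction provides the centripetal force on a flat curve. At maximum speed it is at its limiting value: μ_s m g = m v²/r.
Mass cancels: v_max = √(μ_s g r) = √(0.723 × 10.0 × 44.5) = √321.7 = 17.94 m/s.

17.9 m/s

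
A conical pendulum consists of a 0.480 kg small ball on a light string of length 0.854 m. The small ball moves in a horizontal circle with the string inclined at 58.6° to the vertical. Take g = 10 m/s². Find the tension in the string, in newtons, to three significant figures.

Vertically the bob has no acceleration, so T cosθ = mg.
T = mg/cosθ = 0.480 × 10.0 / cos 58.6° = 4.800/0.5210 = 9.213 N.

9.21 N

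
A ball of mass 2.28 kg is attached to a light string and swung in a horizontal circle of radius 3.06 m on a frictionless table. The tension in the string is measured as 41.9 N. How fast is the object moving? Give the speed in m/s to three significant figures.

T = m v²/r ⇒ v = √(T r / m) = √(41.9 × 3.06 / 2.28) = √56.23 = 7.499 m/s.

7.50 m/s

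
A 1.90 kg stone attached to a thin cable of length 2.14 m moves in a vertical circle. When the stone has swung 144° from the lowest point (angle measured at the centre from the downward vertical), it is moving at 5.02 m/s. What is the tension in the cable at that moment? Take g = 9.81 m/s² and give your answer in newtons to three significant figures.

7.29 N

Take the radial direction toward the centre of the circle as positive. The component of the weight along the string toward the centre is −mg cos φ (φ measured from the bottom), so Newton's second law along the string gives T − mg cos φ = m v²/r.
cos 144° = -0.8090, so T = m(v²/r + g cos φ) = 1.90 × ((5.02)²/2.14 + 9.81 × -0.8090) = 1.90 × (11.78 + (-7.936)) = 1.90 × 3.839 = 7.295 N.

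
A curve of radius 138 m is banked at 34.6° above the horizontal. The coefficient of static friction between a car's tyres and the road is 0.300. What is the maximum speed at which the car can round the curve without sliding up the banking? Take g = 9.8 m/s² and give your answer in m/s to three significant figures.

At the maximum speed, friction acts down the slope at its limiting value f = μN. Radially (horizontal, toward centre): N sinθ + μN cosθ = mv²/r. Vertically: N cosθ − μN sinθ = mg.
Dividing: v² = r g (sinθ + μcosθ)/(cosθ − μsinθ).
sinθ + μcosθ = 0.5678 + 0.300×0.8231 = 0.8148; cosθ − μsinθ = 0.8231 − 0.300×0.5678 = 0.6528.
v² = 138 × 9.8 × 0.8148/0.6528 = 1688 m²/s², so v = 41.09 m/s.

41.1 m/s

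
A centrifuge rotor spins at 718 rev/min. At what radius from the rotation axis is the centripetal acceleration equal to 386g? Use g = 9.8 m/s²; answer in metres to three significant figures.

0.669 m

ω = 718 rev/min × 2π/60 = 75.19 rad/s.
a_c = ω²r = 386g ⇒ r = 386 × 9.8 / (75.19)² = 3783/5653 = 0.6691 m.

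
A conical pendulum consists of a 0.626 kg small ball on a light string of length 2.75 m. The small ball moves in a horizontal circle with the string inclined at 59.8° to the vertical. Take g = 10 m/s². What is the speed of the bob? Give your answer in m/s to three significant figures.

6.39 m/s

The radius of the circle is r = L sinθ = 2.75 × sin 59.8° = 2.377 m.
Horizontally T sinθ = mv²/r and vertically T cosθ = mg, so tanθ = v²/(rg).
v = √(r g tanθ) = √(2.377 × 10.0 × 1.718) = √40.84 = 6.390 m/s.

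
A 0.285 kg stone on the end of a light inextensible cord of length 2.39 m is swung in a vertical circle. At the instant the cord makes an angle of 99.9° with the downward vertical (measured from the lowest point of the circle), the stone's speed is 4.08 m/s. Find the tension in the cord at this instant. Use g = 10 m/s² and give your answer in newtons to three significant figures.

Take the radial direction toward the centre of the circle as positive. The component of the weight along the string toward the centre is −mg cos φ (φ measured from the bottom), so Newton's second law along the string gives T − mg cos φ = m v²/r.
cos 99.9° = -0.1719, so T = m(v²/r + g cos φ) = 0.285 × ((4.08)²/2.39 + 10.0 × -0.1719) = 0.285 × (6.965 + (-1.719)) = 0.285 × 5.246 = 1.495 N.

1.50 N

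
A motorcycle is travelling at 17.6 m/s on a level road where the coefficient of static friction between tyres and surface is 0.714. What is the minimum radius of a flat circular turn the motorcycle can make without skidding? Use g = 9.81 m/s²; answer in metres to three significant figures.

At the limit, μ_s m g = m v²/r, so r_min = v²/(μ_s g) = (17.6)²/(0.714 × 9.81) = 309.8/7.004 = 44.22 m.

44.2 m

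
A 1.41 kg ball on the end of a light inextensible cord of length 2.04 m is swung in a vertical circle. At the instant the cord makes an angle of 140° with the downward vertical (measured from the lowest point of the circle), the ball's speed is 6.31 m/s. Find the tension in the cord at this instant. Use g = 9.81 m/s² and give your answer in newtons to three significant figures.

16.9 N

Take the radial direction toward the centre of the circle as positive. The component of the weight along the string toward the centre is −mg cos φ (φ measured from the bottom), so Newton's second law along the string gives T − mg cos φ = m v²/r.
cos 140° = -0.7660, so T = m(v²/r + g cos φ) = 1.41 × ((6.31)²/2.04 + 9.81 × -0.7660) = 1.41 × (19.52 + (-7.515)) = 1.41 × 12.00 = 16.92 N.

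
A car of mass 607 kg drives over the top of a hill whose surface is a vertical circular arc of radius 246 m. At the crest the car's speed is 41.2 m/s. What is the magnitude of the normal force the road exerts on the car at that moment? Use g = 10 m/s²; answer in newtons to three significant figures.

At the crest the centripetal acceleration points downward (toward the centre of the arc), so mg − N = mv²/r.
N = m(g − v²/r) = 607 × (10.0 − (41.2)²/246) = 607 × (10.0 − 6.900) = 607 × 3.100 = 1882 N.

1880 N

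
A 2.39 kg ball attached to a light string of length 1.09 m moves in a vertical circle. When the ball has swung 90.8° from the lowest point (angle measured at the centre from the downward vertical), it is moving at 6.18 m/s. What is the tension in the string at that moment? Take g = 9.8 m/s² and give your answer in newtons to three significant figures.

83.4 N

Take the radial direction toward the centre of the circle as positive. The component of the weight along the string toward the centre is −mg cos φ (φ measured from the bottom), so Newton's second law along the string gives T − mg cos φ = m v²/r.
cos 90.8° = -0.01396, so T = m(v²/r + g cos φ) = 2.39 × ((6.18)²/1.09 + 9.8 × -0.01396) = 2.39 × (35.04 + (-0.1368)) = 2.39 × 34.90 = 83.42 N.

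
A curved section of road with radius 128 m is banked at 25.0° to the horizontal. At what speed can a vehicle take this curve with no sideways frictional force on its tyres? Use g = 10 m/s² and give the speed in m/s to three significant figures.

On a frictionless banked curve, N sinθ = mv²/r and N cosθ = mg, so tanθ = v²/(rg).
v = √(r g tanθ) = √(128 × 10.0 × tan 25.0°) = √(128 × 10.0 × 0.4663) = √596.9 = 24.43 m/s.

24.4 m/s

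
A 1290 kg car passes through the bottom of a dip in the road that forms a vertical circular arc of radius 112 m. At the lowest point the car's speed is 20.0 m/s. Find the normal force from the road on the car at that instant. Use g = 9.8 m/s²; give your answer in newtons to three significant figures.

17200 N

At the lowest point, N points up (toward the centre) and the weight mg points down (away from the centre), so the net inward force is N − mg = mv²/r.
N = m(v²/r + g) = 1290 × ((20.0)²/112 + 9.8) = 1290 × (3.571 + 9.8) = 1290 × 13.37 = 17250 N.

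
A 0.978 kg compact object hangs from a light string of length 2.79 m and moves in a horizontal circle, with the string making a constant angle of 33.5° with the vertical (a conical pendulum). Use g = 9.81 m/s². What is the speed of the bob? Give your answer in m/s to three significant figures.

3.16 m/s

The radius of the circle is r = L sinθ = 2.79 × sin 33.5° = 1.540 m.
Horizontally T sinθ = mv²/r and vertically T cosθ = mg, so tanθ = v²/(rg).
v = √(r g tanθ) = √(1.540 × 9.81 × 0.6619) = √9.999 = 3.162 m/s.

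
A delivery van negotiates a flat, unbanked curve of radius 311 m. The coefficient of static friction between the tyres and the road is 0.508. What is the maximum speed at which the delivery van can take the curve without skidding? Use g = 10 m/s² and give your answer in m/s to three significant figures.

The only inward force on a level bend is static friction, so at the limit f_s = μ_s N = μ_s m g = m v²/r.
Mass cancels: v_max = √(μ_s g r) = √(0.508 × 10.0 × 311) = √1580 = 39.75 m/s.

39.7 m/s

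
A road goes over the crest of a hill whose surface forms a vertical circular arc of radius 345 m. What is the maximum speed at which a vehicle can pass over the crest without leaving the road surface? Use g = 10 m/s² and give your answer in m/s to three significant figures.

At the crest the centre of the circle is below the vehicle, so the net downward (centripetal) force is mg − N = mv²/r.
The vehicle leaves the road when N → 0, giving v_max = √(g r) = √(10.0 × 345) = 58.74 m/s.

58.7 m/s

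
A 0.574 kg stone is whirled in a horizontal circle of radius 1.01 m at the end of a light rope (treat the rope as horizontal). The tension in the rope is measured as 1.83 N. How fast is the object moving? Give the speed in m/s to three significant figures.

1.79 m/s

T = m v²/r ⇒ v = √(T r / m) = √(1.83 × 1.01 / 0.574) = √3.220 = 1.794 m/s.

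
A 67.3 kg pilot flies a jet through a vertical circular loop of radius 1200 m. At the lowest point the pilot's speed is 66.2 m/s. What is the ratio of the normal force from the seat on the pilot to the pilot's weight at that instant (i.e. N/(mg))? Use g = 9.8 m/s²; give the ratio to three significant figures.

At the bottom, N − mg = mv²/r, so N = m(v²/r + g) and N/(mg) = v²/(rg) + 1 = (66.2)²/(1200 × 9.8) + 1 = 0.3727 + 1 = 1.373.

1.37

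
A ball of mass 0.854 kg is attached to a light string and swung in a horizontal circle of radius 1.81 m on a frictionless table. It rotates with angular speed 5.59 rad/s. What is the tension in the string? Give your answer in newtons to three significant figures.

48.3 N

v = ωr = 5.59 × 1.81 = 10.12 m/s.
The tension is the only horizontal force, so it supplies the full centripetal force: T = m v²/r = 0.854 × (10.12)²/1.81 = 0.854 × 102.4/1.81 = 48.30 N.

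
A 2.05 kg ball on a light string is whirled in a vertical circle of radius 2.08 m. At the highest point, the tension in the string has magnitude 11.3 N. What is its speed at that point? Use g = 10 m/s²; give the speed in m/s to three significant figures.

5.68 m/s

At the top, T + mg = mv²/r, so v = √(r(T/m + g)) = √(2.08 × (11.3/2.05 + 10.0)) = √(2.08 × 15.51) = √32.27 = 5.680 m/s.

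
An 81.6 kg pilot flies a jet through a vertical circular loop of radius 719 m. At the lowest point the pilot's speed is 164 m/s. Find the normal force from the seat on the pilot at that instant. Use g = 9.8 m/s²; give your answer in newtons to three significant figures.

At the lowest point, N points up (toward the centre) and the weight mg points down (away from the centre), so the net inward force is N − mg = mv²/r.
N = m(v²/r + g) = 81.6 × ((164)²/719 + 9.8) = 81.6 × (37.41 + 9.8) = 81.6 × 47.21 = 3852 N.

3850 N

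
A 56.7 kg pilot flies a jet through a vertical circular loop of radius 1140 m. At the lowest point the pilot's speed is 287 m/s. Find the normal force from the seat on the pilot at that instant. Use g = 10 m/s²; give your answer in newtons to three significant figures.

At the lowest point, N points up (toward the centre) and the weight mg points down (away from the centre), so the net inward force is N − mg = mv²/r.
N = m(v²/r + g) = 56.7 × ((287)²/1140 + 10.0) = 56.7 × (72.25 + 10.0) = 56.7 × 82.25 = 4664 N.

4660 N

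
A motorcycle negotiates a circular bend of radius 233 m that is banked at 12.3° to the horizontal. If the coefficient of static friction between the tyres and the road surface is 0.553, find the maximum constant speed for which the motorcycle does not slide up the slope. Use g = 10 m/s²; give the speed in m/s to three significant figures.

At the maximum speed, friction acts down the slope at its limiting value f = μN. Radially (horizontal, toward centre): N sinθ + μN cosθ = mv²/r. Vertically: N cosθ − μN sinθ = mg.
Dividing: v² = r g (sinθ + μcosθ)/(cosθ − μsinθ).
sinθ + μcosθ = 0.2130 + 0.553×0.9770 = 0.7533; cosθ − μsinθ = 0.9770 − 0.553×0.2130 = 0.8592.
v² = 233 × 10.0 × 0.7533/0.8592 = 2043 m²/s², so v = 45.20 m/s.

45.2 m/s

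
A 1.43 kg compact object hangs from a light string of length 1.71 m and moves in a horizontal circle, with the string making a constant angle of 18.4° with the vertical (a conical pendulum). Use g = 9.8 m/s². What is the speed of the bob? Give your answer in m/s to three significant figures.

The radius of the circle is r = L sinθ = 1.71 × sin 18.4° = 0.5398 m.
Horizontally T sinθ = mv²/r and vertically T cosθ = mg, so tanθ = v²/(rg).
v = √(r g tanθ) = √(0.5398 × 9.8 × 0.3327) = √1.760 = 1.327 m/s.

1.33 m/s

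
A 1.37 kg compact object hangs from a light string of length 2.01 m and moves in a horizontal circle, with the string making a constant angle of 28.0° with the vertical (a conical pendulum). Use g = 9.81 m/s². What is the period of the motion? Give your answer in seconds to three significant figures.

r = L sinθ = 0.9436 m. From T sinθ = mω²r and T cosθ = mg: tanθ = ω²r/g, so ω² = g tanθ / r = g/(L cosθ).
ω = √(g/(L cosθ)) = √(9.81/(2.01 × 0.8829)) = √5.528 = 2.351 rad/s.
Period = 2π/ω = 2.672 s.

2.67 s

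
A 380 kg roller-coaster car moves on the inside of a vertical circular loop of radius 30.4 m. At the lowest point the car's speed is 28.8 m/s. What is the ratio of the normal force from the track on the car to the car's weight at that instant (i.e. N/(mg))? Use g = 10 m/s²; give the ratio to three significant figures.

At the bottom, N − mg = mv²/r, so N = m(v²/r + g) and N/(mg) = v²/(rg) + 1 = (28.8)²/(30.4 × 10.0) + 1 = 2.728 + 1 = 3.728.

3.73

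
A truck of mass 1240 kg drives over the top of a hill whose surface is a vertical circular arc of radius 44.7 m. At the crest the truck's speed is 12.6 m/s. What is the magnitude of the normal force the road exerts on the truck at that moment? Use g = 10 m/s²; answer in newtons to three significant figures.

8000 N

At the crest the centripetal acceleration points downward (toward the centre of the arc), so mg − N = mv²/r.
N = m(g − v²/r) = 1240 × (10.0 − (12.6)²/44.7) = 1240 × (10.0 − 3.552) = 1240 × 6.448 = 7996 N.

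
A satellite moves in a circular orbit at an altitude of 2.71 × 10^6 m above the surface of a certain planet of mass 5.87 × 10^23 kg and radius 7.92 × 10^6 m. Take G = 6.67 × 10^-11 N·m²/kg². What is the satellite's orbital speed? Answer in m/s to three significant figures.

1920 m/s

Orbital radius r = R + h = 7.92 × 10^6 + 2.71 × 10^6 = 1.063 × 10^7 m.
Gravity supplies the centripetal force: G M m / r² = m v² / r, so v = √(GM/r).
v = √(6.67 × 10^-11 × 5.87 × 10^23 / 1.063 × 10^7) = √(3.683 × 10^6) = 1919 m/s.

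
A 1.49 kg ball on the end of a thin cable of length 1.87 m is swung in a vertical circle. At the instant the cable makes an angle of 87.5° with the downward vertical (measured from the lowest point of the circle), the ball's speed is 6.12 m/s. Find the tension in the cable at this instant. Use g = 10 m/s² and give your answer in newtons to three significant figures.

Take the radial direction toward the centre of the circle as positive. The component of the weight along the string toward the centre is −mg cos φ (φ measured from the bottom), so Newton's second law along the string gives T − mg cos φ = m v²/r.
cos 87.5° = 0.04362, so T = m(v²/r + g cos φ) = 1.49 × ((6.12)²/1.87 + 10.0 × 0.04362) = 1.49 × (20.03 + (0.4362)) = 1.49 × 20.47 = 30.49 N.

30.5 N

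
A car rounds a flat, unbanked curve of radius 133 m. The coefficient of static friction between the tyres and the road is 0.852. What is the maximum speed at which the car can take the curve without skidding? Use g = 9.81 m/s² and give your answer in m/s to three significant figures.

33.3 m/s

The only inward force on a level bend is static friction, so at the limit f_s = μ_s N = μ_s m g = m v²/r.
Mass cancels: v_max = √(μ_s g r) = √(0.852 × 9.81 × 133) = √1112 = 33.34 m/s.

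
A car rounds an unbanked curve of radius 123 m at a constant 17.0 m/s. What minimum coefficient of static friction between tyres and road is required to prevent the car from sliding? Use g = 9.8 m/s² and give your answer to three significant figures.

Friction provides the centripetal force: μ_s m g = m v²/r, so μ_s = v²/(g r) = (17.00)²/(9.8 × 123) = 289.0/1205 = 0.2398.

0.240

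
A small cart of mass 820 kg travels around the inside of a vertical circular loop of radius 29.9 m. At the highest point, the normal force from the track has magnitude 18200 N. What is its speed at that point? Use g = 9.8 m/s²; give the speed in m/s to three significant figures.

30.9 m/s

At the top, N + mg = mv²/r, so v = √(r(N/m + g)) = √(29.9 × (18200/820 + 9.8)) = √(29.9 × 32.00) = √956.7 = 30.93 m/s.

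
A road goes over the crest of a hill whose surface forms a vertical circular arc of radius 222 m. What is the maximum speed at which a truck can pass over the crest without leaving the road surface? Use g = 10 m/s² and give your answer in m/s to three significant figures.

At the crest the centre of the circle is below the truck, so the net downward (centripetal) force is mg − N = mv²/r.
The truck leaves the road when N → 0, giving v_max = √(g r) = √(10.0 × 222) = 47.12 m/s.

47.1 m/s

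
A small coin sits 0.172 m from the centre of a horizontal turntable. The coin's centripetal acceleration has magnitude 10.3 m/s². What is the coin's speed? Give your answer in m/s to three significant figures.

1.33 m/s

a_c = v²/r ⇒ v = √(a_c · r) = √(10.3 × 0.172) = √1.772 = 1.331 m/s.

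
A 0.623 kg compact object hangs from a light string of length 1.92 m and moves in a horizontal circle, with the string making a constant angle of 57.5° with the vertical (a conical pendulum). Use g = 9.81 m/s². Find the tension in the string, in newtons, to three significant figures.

Vertically the bob has no acceleration, so T cosθ = mg.
T = mg/cosθ = 0.623 × 9.81 / cos 57.5° = 6.112/0.5373 = 11.37 N.

11.4 N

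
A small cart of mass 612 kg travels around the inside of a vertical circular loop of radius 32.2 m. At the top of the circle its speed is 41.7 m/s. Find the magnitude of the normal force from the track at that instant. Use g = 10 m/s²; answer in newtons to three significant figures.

26900 N

At the top, both N and the weight mg point inward (toward the centre), so N + mg = mv²/r.
N = m(v²/r − g) = 612 × ((41.7)²/32.2 − 10.0) = 612 × (54.00 − 10.0) = 612 × 44.00 = 26930 N.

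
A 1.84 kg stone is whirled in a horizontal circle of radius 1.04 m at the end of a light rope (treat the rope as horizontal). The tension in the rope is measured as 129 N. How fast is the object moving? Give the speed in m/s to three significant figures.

8.54 m/s

T = m v²/r ⇒ v = √(T r / m) = √(129 × 1.04 / 1.84) = √72.91 = 8.539 m/s.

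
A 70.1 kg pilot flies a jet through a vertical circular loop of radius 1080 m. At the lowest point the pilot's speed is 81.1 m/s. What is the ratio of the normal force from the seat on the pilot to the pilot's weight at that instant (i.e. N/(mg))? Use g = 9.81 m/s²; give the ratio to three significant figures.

1.62

At the bottom, N − mg = mv²/r, so N = m(v²/r + g) and N/(mg) = v²/(rg) + 1 = (81.1)²/(1080 × 9.81) + 1 = 0.6208 + 1 = 1.621.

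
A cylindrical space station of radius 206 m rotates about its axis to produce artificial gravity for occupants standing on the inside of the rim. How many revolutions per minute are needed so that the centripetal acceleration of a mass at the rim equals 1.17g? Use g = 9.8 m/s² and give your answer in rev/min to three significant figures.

2.25 rev/min

Require ω²r = 1.17g, so ω = √(1.17 × 9.8/206) = 0.2359 rad/s.
In rev/min: ω × 60/(2π) = 0.2359 × 60/(2π) = 2.253 rev/min.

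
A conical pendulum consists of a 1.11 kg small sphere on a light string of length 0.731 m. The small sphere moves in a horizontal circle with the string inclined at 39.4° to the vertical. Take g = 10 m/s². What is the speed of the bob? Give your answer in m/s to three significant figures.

1.95 m/s

The radius of the circle is r = L sinθ = 0.731 × sin 39.4° = 0.4640 m.
Horizontally T sinθ = mv²/r and vertically T cosθ = mg, so tanθ = v²/(rg).
v = √(r g tanθ) = √(0.4640 × 10.0 × 0.8214) = √3.811 = 1.952 m/s.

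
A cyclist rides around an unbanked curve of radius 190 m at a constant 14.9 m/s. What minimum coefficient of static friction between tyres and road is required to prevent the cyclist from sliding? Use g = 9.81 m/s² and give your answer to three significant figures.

Friction provides the centripetal force: μ_s m g = m v²/r, so μ_s = v²/(g r) = (14.90)²/(9.81 × 190) = 222.0/1864 = 0.1191.

0.119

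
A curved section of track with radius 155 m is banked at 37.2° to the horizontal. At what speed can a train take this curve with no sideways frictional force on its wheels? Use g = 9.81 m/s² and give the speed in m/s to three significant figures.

On a frictionless banked curve, N sinθ = mv²/r and N cosθ = mg, so tanθ = v²/(rg).
v = √(r g tanθ) = √(155 × 9.81 × tan 37.2°) = √(155 × 9.81 × 0.7590) = √1154 = 33.97 m/s.

34.0 m/s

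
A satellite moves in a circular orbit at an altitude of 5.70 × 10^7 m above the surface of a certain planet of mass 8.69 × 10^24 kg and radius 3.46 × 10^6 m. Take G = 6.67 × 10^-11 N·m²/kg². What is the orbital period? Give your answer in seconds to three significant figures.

r = R + h = 3.46 × 10^6 + 5.70 × 10^7 = 6.046 × 10^7 m. Gravity provides the centripetal force: G M m / r² = m v² / r ⇒ v = √(GM/r) = 3096 m/s.
T = 2πr/v = 2π × 6.046 × 10^7 / 3096 = 122700 s.

123000 s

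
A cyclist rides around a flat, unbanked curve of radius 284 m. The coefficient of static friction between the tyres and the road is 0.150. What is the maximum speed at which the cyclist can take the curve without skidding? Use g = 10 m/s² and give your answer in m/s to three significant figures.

20.6 m/s

Friction provides the centripetal force on a flat curve. At maximum speed it is at its limiting value: μ_s m g = m v²/r.
Mass cancels: v_max = √(μ_s g r) = √(0.150 × 10.0 × 284) = √426.0 = 20.64 m/s.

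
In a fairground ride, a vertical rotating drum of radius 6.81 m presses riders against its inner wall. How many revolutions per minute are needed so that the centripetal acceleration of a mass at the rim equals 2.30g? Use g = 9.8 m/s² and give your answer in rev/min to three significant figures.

Require ω²r = 2.30g, so ω = √(2.30 × 9.8/6.81) = 1.819 rad/s.
In rev/min: ω × 60/(2π) = 1.819 × 60/(2π) = 17.37 rev/min.

17.4 rev/min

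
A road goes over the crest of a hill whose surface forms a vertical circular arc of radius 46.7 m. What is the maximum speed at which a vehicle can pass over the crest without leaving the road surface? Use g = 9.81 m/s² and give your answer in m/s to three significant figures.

At the crest the centre of the circle is below the vehicle, so the net downward (centripetal) force is mg − N = mv²/r.
The vehicle leaves the road when N → 0, giving v_max = √(g r) = √(9.81 × 46.7) = 21.40 m/s.

21.4 m/s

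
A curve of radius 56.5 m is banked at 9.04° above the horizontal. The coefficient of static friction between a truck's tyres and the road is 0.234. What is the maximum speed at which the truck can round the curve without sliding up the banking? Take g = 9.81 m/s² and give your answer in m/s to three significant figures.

At the maximum speed, friction acts down the slope at its limiting value f = μN. Radially (horizontal, toward centre): N sinθ + μN cosθ = mv²/r. Vertically: N cosθ − μN sinθ = mg.
Dividing: v² = r g (sinθ + μcosθ)/(cosθ − μsinθ).
sinθ + μcosθ = 0.1571 + 0.234×0.9876 = 0.3882; cosθ − μsinθ = 0.9876 − 0.234×0.1571 = 0.9508.
v² = 56.5 × 9.81 × 0.3882/0.9508 = 226.3 m²/s², so v = 15.04 m/s.

15.0 m/s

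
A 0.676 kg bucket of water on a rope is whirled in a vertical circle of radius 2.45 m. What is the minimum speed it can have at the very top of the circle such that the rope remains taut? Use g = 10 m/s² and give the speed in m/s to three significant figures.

4.95 m/s

At the top, both weight mg and T point toward the centre: T + mg = mv²/r.
At minimum speed T → 0, so mg = mv_min²/r ⇒ v_min = √(g r) = √(10.0 × 2.45) = 4.950 m/s.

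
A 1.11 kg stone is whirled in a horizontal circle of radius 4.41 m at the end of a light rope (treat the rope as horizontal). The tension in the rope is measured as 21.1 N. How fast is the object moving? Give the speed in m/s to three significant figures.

T = m v²/r ⇒ v = √(T r / m) = √(21.1 × 4.41 / 1.11) = √83.83 = 9.156 m/s.

9.16 m/s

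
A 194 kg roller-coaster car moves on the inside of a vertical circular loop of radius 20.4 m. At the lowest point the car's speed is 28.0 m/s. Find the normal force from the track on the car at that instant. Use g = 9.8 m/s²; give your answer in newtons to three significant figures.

9360 N

At the lowest point, N points up (toward the centre) and the weight mg points down (away from the centre), so the net inward force is N − mg = mv²/r.
N = m(v²/r + g) = 194 × ((28.0)²/20.4 + 9.8) = 194 × (38.43 + 9.8) = 194 × 48.23 = 9357 N.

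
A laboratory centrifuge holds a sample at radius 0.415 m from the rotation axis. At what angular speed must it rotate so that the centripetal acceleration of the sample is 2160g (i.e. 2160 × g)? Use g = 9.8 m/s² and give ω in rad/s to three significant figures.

Centripetal acceleration a_c = ω²r. Setting ω²r = 2160g:
ω = √(2160g / r) = √(2160 × 9.8 / 0.415) = √51010 = 225.8 rad/s.

226 rad/s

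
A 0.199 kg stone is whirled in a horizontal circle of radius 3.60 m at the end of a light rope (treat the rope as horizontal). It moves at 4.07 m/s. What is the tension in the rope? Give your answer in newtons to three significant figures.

The tension is the only horizontal force, so it supplies the full centripetal force: T = m v²/r = 0.199 × (4.070)²/3.60 = 0.199 × 16.56/3.60 = 0.9157 N.

0.916 N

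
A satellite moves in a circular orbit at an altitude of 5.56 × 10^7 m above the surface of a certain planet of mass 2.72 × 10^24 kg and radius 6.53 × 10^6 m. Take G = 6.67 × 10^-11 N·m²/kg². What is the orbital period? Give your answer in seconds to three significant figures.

228000 s

r = R + h = 6.53 × 10^6 + 5.56 × 10^7 = 6.213 × 10^7 m. Gravity provides the centripetal force: G M m / r² = m v² / r ⇒ v = √(GM/r) = 1709 m/s.
T = 2πr/v = 2π × 6.213 × 10^7 / 1709 = 228400 s.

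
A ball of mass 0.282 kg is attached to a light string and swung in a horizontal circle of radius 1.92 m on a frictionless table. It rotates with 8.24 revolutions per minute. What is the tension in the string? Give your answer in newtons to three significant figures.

ω = 8.24 rev/min × 2π/60 = 0.8629 rad/s, so v = ωr = 0.8629 × 1.92 = 1.657 m/s.
The tension is the only horizontal force, so it supplies the full centripetal force: T = m v²/r = 0.282 × (1.657)²/1.92 = 0.282 × 2.745/1.92 = 0.4031 N.

0.403 N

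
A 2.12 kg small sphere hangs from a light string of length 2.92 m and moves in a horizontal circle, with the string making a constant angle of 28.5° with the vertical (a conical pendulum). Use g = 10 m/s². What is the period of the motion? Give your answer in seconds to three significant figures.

3.18 s

r = L sinθ = 1.393 m. From T sinθ = mω²r and T cosθ = mg: tanθ = ω²r/g, so ω² = g tanθ / r = g/(L cosθ).
ω = √(g/(L cosθ)) = √(10.0/(2.92 × 0.8788)) = √3.897 = 1.974 rad/s.
Period = 2π/ω = 3.183 s.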